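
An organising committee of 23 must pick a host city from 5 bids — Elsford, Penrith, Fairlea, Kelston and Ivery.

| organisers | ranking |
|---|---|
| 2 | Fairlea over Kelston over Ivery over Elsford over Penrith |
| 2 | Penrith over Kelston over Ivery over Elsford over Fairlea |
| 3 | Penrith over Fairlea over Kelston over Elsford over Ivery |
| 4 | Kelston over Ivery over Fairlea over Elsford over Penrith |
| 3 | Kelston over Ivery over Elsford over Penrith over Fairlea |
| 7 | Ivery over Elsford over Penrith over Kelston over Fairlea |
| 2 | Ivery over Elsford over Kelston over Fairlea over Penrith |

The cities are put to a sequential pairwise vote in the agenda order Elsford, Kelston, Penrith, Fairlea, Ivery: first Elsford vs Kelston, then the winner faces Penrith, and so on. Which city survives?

Round 1: Elsford vs Kelston — 9–14, Kelston advances.
Round 2: Kelston vs Penrith — 11–12, Penrith advances.
Round 3: Penrith vs Fairlea — 15–8, Penrith advances.
Round 4: Penrith vs Ivery — 5–18, Ivery advances.
Ivery survives the agenda.

Ivery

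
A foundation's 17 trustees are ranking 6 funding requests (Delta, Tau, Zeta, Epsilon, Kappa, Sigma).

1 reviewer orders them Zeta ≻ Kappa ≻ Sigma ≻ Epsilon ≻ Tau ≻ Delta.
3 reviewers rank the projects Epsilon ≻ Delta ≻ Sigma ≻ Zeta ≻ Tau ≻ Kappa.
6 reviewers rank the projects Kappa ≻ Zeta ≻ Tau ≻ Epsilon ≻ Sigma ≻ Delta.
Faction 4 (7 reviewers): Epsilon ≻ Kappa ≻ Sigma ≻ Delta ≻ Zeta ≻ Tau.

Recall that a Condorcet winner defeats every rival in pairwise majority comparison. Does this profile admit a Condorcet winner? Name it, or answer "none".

Check each pair by majority over 17 ballots:
Delta vs Tau: 3+7 = 10 for Delta, 7 for Tau — Delta by 10–7.
Delta vs Zeta: 10 to 7, Delta.
Delta vs Epsilon: 0 for Delta, 17 for Epsilon — Epsilon by 17–0.
Delta vs Kappa: Delta preferred on 3 ballots; Kappa wins 14–3.
Delta vs Sigma: Delta is ranked higher on 3 ballots, Sigma on 14. Sigma wins 14–3.
Tau vs Zeta: Tau preferred on 0 ballots; Zeta wins 17–0.
Tau vs Epsilon: 6 for Tau, 11 for Epsilon — Epsilon by 11–6.
Tau vs Kappa: 3 for Tau, 14 for Kappa — Kappa by 14–3.
Tau vs Sigma: 6 to 11, Sigma.
Zeta vs Epsilon: 7 to 10, Epsilon.
Zeta vs Kappa: Zeta preferred on 1+3 = 4 ballots; Kappa wins 13–4.
Zeta vs Sigma: 1+6 = 7 for Zeta, 10 for Sigma — Sigma by 10–7.
Epsilon vs Kappa: 10 to 7, Epsilon.
Epsilon vs Sigma: 3+6+7 = 16 for Epsilon, 1 for Sigma — Epsilon by 16–1.
Kappa vs Sigma: Kappa is ranked higher on 1+6+7 = 14 ballots, Sigma on 3. Kappa wins 14–3.
Only Epsilon has no losses; Epsilon is the Condorcet winner.

Epsilon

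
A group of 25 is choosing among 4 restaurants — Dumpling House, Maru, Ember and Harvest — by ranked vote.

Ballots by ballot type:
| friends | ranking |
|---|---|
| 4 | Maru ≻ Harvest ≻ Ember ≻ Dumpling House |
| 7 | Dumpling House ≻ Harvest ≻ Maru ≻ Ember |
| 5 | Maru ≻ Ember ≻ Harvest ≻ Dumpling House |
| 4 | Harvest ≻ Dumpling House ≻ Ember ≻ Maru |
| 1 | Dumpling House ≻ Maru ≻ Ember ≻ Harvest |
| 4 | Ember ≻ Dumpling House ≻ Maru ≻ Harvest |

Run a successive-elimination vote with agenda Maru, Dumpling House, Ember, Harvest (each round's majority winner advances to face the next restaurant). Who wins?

Harvest

Round 1: Maru vs Dumpling House — 9–16, Dumpling House advances.
Round 2: Dumpling House vs Ember — 12–13, Ember advances.
Round 3: Ember vs Harvest — 10–15, Harvest advances.
Harvest survives the agenda.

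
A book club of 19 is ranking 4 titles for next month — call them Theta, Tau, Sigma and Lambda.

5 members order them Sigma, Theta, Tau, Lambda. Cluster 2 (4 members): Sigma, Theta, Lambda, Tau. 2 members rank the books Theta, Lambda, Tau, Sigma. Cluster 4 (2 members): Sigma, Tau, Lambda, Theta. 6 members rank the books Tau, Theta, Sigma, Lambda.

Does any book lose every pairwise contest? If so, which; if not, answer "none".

Lambda

Head-to-head results (19 members):
Theta vs Tau: Theta wins 11–8.
Theta vs Sigma: 8 to 11, Sigma.
Theta–Lambda: Theta 17–2.
Tau vs Sigma: Sigma wins 11–8.
Tau vs Lambda: 13 to 6, Tau.
Sigma vs Lambda: Sigma preferred on 5+4+2+6 = 17 ballots; Sigma wins 17–2.
Lambda is beaten in every head-to-head and is the Condorcet loser.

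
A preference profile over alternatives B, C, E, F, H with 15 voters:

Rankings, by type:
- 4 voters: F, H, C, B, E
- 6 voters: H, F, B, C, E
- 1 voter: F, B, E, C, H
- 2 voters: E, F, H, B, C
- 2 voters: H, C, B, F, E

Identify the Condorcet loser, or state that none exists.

Pairwise majorities:
B vs C: B is ranked higher on 6+1+2 = 9 ballots, C on 6. B wins 9–6.
B vs E: 13 to 2, B.
B vs F: B preferred on 2 ballots; F wins 13–2.
B vs H: H wins 14–1.
C vs E: C, 12–3.
C vs F: F wins 13–2.
C–H: H 14–1.
E vs F: F wins 13–2.
E–H: H 12–3.
F vs H: 7 to 8, H.
E is beaten in every head-to-head and is the Condorcet loser.

E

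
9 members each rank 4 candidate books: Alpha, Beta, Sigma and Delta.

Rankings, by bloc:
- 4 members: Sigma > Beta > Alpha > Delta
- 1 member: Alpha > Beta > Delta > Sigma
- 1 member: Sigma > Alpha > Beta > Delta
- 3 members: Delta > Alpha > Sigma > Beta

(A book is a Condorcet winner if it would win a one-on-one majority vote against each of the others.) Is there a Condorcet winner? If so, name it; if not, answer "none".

Head-to-head results (9 members):
Alpha vs Beta: Alpha, 5–4.
Alpha vs Sigma: Alpha preferred on 1+3 = 4 ballots; Sigma wins 5–4.
Alpha vs Delta: 4+1+1 = 6 for Alpha, 3 for Delta — Alpha by 6–3.
Beta vs Sigma: 1 to 8, Sigma.
Beta vs Delta: Beta is ranked higher on 4+1+1 = 6 ballots, Delta on 3. Beta wins 6–3.
Sigma vs Delta: 5 to 4, Sigma.
Sigma wins every pairwise contest, so Sigma is the Condorcet winner.

Sigma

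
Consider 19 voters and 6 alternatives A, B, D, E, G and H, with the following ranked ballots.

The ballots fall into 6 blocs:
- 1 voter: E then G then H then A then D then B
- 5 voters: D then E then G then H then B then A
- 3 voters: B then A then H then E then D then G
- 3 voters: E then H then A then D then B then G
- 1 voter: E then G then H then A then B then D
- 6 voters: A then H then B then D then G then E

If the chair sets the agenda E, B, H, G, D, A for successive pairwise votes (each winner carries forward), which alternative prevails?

A

Round 1: E vs B — 10–9, E advances.
Round 2: E vs H — 10–9, E advances.
Round 3: E vs G — 13–6, E advances.
Round 4: E vs D — 8–11, D advances.
Round 5: D vs A — 5–14, A advances.
The agenda winner is A.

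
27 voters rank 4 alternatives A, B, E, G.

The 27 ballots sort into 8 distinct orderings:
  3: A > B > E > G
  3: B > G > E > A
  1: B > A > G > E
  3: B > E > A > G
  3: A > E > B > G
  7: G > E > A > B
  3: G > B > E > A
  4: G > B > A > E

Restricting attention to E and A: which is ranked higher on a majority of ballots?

E

Ballots ranking E above A: 3 + 3 + 7 + 3 = 16.
Ballots ranking A above E: 27 − 16 = 11.
E wins the head-to-head 16–11.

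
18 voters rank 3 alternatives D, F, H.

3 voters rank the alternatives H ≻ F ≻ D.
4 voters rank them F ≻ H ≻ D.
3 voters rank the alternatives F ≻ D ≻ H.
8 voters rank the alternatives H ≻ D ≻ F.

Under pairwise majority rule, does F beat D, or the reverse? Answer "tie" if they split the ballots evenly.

F

Ballots ranking F above D: 3 + 4 + 3 = 10.
Ballots ranking D above F: 18 − 10 = 8.
F wins the head-to-head 10–8.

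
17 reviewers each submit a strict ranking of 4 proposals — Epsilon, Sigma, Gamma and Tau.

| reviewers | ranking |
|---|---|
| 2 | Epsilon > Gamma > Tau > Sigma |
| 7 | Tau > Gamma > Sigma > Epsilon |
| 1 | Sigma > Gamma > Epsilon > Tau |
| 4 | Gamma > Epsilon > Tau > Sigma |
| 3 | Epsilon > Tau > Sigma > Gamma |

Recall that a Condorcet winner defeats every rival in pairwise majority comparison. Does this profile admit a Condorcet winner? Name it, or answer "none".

none

Check each pair by majority over 17 ballots:
Epsilon vs Sigma: Epsilon is ranked higher on 2+4+3 = 9 ballots, Sigma on 8. Epsilon wins 9–8.
Epsilon vs Gamma: 5 to 12, Gamma.
Epsilon vs Tau: 2+1+4+3 = 10 for Epsilon, 7 for Tau — Epsilon by 10–7.
Sigma vs Gamma: Gamma wins 13–4.
Sigma vs Tau: 1 to 16, Tau.
Gamma vs Tau: Tau wins 10–7.
Every project loses at least once (Epsilon loses to Gamma; Sigma loses to Epsilon; Gamma loses to Tau; Tau loses to Epsilon). The majority relation contains the cycle Epsilon > Tau > Gamma > Epsilon, so there is no Condorcet winner.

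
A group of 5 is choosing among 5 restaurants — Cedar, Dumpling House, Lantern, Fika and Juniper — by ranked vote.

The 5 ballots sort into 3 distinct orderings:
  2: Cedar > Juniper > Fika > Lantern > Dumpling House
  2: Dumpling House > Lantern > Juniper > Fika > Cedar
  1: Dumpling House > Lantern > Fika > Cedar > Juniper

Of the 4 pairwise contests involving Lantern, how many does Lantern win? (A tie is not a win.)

Lantern against each rival (5 friends):
Lantern vs Cedar: Lantern preferred on 2+1 = 3 ballots; Lantern wins 3–2.
Lantern vs Dumpling House: Lantern is ranked higher on 2 ballots, Dumpling House on 3. Dumpling House wins 3–2.
Lantern vs Fika: Lantern preferred on 2+1 = 3 ballots; Lantern wins 3–2.
Lantern–Juniper: Lantern 3–2.
Lantern beats Cedar, Fika, Juniper; loses to Dumpling House — 3 pairwise wins.

3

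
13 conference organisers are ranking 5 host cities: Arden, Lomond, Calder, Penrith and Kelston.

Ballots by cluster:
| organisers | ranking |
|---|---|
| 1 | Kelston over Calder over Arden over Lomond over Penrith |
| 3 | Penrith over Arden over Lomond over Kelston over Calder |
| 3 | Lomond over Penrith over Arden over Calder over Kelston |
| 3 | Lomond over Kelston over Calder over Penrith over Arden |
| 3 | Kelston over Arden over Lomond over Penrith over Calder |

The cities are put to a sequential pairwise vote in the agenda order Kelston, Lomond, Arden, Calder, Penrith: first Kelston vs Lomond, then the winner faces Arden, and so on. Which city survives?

Round 1: Kelston vs Lomond — 4–9, Lomond advances.
Round 2: Lomond vs Arden — 6–7, Arden advances.
Round 3: Arden vs Calder — 9–4, Arden advances.
Round 4: Arden vs Penrith — 4–9, Penrith advances.
The agenda winner is Penrith.

Penrith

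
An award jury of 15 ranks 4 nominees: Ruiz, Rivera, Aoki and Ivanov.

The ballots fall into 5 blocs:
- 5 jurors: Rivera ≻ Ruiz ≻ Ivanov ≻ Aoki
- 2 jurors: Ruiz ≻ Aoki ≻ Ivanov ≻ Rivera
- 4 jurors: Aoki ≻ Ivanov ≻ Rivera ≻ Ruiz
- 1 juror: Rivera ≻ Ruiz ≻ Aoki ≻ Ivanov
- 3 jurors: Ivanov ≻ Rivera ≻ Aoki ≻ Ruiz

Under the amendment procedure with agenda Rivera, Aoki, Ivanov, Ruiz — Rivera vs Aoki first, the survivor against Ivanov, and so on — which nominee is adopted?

Ruiz

Round 1: Rivera vs Aoki — 9–6, Rivera advances.
Round 2: Rivera vs Ivanov — 6–9, Ivanov advances.
Round 3: Ivanov vs Ruiz — 7–8, Ruiz advances.
Ruiz survives the agenda.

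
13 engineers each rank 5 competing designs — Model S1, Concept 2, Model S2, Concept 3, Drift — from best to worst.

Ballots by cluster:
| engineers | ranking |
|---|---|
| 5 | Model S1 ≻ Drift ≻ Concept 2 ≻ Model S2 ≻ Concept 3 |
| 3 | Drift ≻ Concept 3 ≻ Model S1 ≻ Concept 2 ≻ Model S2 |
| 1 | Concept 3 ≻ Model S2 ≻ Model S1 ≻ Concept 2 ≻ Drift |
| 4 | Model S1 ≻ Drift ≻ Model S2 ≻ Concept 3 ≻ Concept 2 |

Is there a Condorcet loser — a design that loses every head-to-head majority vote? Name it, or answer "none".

none

Pairwise majorities:
Model S1–Concept 2: Model S1 13–0.
Model S1 vs Model S2: Model S1 is ranked higher on 5+3+4 = 12 ballots, Model S2 on 1. Model S1 wins 12–1.
Model S1 vs Concept 3: Model S1 wins 9–4.
Model S1 vs Drift: Model S1 preferred on 5+1+4 = 10 ballots; Model S1 wins 10–3.
Concept 2 vs Model S2: Concept 2 is ranked higher on 5+3 = 8 ballots, Model S2 on 5. Concept 2 wins 8–5.
Concept 2 vs Concept 3: 5 for Concept 2, 8 for Concept 3 — Concept 3 by 8–5.
Concept 2 vs Drift: Drift, 12–1.
Model S2–Concept 3: Model S2 9–4.
Model S2 vs Drift: Drift wins 12–1.
Concept 3 vs Drift: Concept 3 is ranked higher on 1 ballot, Drift on 12. Drift wins 12–1.
No design is winless: Model S1 beats Concept 2; Concept 2 beats Model S2; Model S2 beats Concept 3; Concept 3 beats Concept 2; Drift beats Concept 2. There is no Condorcet loser.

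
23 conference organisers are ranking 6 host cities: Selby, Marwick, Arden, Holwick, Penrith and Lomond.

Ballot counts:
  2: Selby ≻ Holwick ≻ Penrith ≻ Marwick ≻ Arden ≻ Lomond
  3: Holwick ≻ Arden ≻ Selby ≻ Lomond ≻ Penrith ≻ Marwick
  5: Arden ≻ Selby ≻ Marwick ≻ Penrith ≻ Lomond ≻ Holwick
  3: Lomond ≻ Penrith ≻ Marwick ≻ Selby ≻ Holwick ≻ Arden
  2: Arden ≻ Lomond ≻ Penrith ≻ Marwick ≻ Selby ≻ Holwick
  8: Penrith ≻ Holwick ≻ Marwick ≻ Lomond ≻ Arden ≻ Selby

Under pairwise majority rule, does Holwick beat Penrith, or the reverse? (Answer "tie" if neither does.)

Ballots ranking Holwick above Penrith: 2 + 3 = 5.
Ballots ranking Penrith above Holwick: 23 − 5 = 18.
Penrith wins the head-to-head 18–5.

Penrith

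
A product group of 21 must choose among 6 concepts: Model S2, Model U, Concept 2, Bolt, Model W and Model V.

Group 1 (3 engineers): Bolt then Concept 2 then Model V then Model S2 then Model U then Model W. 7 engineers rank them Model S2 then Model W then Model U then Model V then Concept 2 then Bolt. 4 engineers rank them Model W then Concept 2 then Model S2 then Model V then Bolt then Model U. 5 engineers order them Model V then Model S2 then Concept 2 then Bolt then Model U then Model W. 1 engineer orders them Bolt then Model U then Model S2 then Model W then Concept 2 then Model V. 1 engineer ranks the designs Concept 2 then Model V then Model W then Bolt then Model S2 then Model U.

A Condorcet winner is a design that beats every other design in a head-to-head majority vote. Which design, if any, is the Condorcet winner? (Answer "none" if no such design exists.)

Pairwise majorities:
Model S2 vs Model U: Model S2, 20–1.
Model S2–Concept 2: Model S2 13–8.
Model S2 vs Bolt: Model S2 wins 16–5.
Model S2 vs Model W: Model S2 wins 16–5.
Model S2 vs Model V: Model S2 wins 12–9.
Model U vs Concept 2: Concept 2, 13–8.
Model U vs Bolt: Bolt, 14–7.
Model U vs Model W: Model W, 12–9.
Model U–Model V: Model V 13–8.
Concept 2 vs Bolt: Concept 2, 17–4.
Concept 2 vs Model W: Model W wins 12–9.
Concept 2 vs Model V: Model V, 12–9.
Bolt vs Model W: Model W wins 12–9.
Bolt–Model V: Model V 17–4.
Model W–Model V: Model W 12–9.
Model S2 defeats every rival head-to-head and is the Condorcet winner.

Model S2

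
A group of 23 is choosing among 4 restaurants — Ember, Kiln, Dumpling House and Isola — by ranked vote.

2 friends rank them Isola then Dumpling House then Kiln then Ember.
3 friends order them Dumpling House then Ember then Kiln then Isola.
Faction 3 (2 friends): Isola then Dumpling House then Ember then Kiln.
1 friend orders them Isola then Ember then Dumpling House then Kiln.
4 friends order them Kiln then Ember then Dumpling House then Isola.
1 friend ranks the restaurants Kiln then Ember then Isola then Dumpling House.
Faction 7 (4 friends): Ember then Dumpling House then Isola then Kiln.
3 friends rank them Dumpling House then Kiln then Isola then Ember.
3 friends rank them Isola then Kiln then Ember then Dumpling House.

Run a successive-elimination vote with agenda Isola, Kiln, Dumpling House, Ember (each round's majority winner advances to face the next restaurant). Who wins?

Round 1: Isola vs Kiln — 12–11, Isola advances.
Round 2: Isola vs Dumpling House — 9–14, Dumpling House advances.
Round 3: Dumpling House vs Ember — 10–13, Ember advances.
The agenda winner is Ember.

Ember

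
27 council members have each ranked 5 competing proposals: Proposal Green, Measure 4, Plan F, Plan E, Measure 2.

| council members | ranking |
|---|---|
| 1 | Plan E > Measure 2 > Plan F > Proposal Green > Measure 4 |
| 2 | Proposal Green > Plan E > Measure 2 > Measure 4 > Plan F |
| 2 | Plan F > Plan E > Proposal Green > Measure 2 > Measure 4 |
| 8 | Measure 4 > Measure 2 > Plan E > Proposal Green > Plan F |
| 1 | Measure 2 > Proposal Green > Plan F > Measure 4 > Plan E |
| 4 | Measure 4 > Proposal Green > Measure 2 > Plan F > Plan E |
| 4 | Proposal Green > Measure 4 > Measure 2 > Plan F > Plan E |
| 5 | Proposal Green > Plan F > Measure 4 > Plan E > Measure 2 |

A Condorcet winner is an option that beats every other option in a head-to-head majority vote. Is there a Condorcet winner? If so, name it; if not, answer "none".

Check each pair by majority over 27 ballots:
Proposal Green vs Measure 4: Proposal Green wins 15–12.
Proposal Green–Plan F: Proposal Green 24–3.
Proposal Green–Plan E: Proposal Green 16–11.
Proposal Green vs Measure 2: 17 to 10, Proposal Green.
Measure 4 vs Plan F: Measure 4, 18–9.
Measure 4 vs Plan E: Measure 4 is ranked higher on 8+1+4+4+5 = 22 ballots, Plan E on 5. Measure 4 wins 22–5.
Measure 4 vs Measure 2: 8+4+4+5 = 21 for Measure 4, 6 for Measure 2 — Measure 4 by 21–6.
Plan F vs Plan E: 16 to 11, Plan F.
Plan F vs Measure 2: Plan F preferred on 2+5 = 7 ballots; Measure 2 wins 20–7.
Plan E vs Measure 2: Measure 2 wins 17–10.
Proposal Green beats each of Measure 4, Plan F, Plan E, Measure 2 — Proposal Green is the Condorcet winner.

Proposal Green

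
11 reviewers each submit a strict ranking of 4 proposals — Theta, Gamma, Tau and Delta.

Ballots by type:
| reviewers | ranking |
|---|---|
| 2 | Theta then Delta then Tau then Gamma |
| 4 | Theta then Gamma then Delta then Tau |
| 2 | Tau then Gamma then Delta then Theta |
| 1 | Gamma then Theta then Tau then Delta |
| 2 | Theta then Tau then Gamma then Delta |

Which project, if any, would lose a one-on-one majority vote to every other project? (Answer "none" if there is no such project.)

none

Pairwise majorities:
Theta vs Gamma: Theta wins 8–3.
Theta vs Tau: Theta wins 9–2.
Theta–Delta: Theta 9–2.
Gamma vs Tau: 4+1 = 5 for Gamma, 6 for Tau — Tau by 6–5.
Gamma vs Delta: Gamma wins 9–2.
Tau vs Delta: 2+1+2 = 5 for Tau, 6 for Delta — Delta by 6–5.
Each project has at least one pairwise win (Theta beats Gamma; Gamma beats Delta; Tau beats Gamma; Delta beats Tau) — no Condorcet loser.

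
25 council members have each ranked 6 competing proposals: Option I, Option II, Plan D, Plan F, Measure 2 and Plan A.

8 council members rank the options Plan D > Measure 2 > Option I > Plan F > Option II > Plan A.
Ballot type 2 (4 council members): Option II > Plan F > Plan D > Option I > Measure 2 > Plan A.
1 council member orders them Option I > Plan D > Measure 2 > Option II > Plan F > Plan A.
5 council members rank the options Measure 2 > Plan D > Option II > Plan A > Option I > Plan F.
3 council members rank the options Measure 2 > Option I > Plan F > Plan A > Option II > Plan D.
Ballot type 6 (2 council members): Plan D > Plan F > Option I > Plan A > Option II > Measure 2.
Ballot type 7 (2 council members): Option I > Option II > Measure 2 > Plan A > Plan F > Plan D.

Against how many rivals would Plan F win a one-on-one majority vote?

2

Plan F against each rival (25 council members):
Plan F vs Option I: Plan F preferred on 4+2 = 6 ballots; Option I wins 19–6.
Plan F vs Option II: Plan F is ranked higher on 8+3+2 = 13 ballots, Option II on 12. Plan F wins 13–12.
Plan F vs Plan D: Plan D wins 16–9.
Plan F vs Measure 2: Plan F is ranked higher on 4+2 = 6 ballots, Measure 2 on 19. Measure 2 wins 19–6.
Plan F vs Plan A: Plan F preferred on 8+4+1+3+2 = 18 ballots; Plan F wins 18–7.
Plan F beats Option II, Plan A; loses to Option I, Plan D, Measure 2 — 2 pairwise wins.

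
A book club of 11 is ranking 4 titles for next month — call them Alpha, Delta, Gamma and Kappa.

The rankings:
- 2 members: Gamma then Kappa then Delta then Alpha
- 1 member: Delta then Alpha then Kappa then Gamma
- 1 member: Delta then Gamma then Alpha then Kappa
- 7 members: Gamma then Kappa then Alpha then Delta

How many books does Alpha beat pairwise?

1

Alpha against each rival (11 members):
Alpha vs Delta: Alpha is ranked higher on 7 ballots, Delta on 4. Alpha wins 7–4.
Alpha vs Gamma: 1 for Alpha, 10 for Gamma — Gamma by 10–1.
Alpha vs Kappa: Alpha preferred on 1+1 = 2 ballots; Kappa wins 9–2.
Alpha beats Delta; loses to Gamma, Kappa — 1 pairwise win.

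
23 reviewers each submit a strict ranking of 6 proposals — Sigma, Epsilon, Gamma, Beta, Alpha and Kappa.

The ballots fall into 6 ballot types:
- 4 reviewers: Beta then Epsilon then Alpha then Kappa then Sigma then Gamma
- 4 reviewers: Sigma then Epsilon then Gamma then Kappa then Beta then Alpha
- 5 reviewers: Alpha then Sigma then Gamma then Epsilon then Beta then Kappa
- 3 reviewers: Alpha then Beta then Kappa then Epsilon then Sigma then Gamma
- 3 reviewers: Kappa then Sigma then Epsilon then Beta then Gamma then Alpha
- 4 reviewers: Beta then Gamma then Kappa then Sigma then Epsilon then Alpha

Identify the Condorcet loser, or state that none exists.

none

Head-to-head results (23 reviewers):
Sigma vs Epsilon: Sigma, 16–7.
Sigma vs Gamma: Sigma preferred on 4+4+5+3+3 = 19 ballots; Sigma wins 19–4.
Sigma vs Beta: Sigma wins 12–11.
Sigma vs Alpha: 11 to 12, Alpha.
Sigma–Kappa: Kappa 14–9.
Epsilon–Gamma: Epsilon 14–9.
Epsilon vs Beta: 4+5+3 = 12 for Epsilon, 11 for Beta — Epsilon by 12–11.
Epsilon vs Alpha: Epsilon, 15–8.
Epsilon vs Kappa: Epsilon wins 13–10.
Gamma vs Beta: Beta, 14–9.
Gamma vs Alpha: Alpha, 12–11.
Gamma vs Kappa: Gamma is ranked higher on 4+5+4 = 13 ballots, Kappa on 10. Gamma wins 13–10.
Beta vs Alpha: Beta wins 15–8.
Beta vs Kappa: 16 to 7, Beta.
Alpha vs Kappa: 12 to 11, Alpha.
No project is winless: Sigma beats Epsilon; Epsilon beats Gamma; Gamma beats Kappa; Beta beats Gamma; Alpha beats Sigma; Kappa beats Sigma. There is no Condorcet loser.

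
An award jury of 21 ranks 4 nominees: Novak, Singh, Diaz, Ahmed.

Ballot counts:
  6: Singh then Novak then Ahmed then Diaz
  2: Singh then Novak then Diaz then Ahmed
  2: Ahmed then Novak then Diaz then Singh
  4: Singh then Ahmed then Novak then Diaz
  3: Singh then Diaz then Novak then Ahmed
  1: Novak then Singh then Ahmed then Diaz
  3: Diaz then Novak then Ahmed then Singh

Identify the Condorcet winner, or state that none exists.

Check each pair by majority over 21 ballots:
Novak vs Singh: Singh, 15–6.
Novak vs Diaz: Novak, 15–6.
Novak–Ahmed: Novak 15–6.
Singh vs Diaz: Singh preferred on 6+2+4+3+1 = 16 ballots; Singh wins 16–5.
Singh vs Ahmed: Singh, 16–5.
Diaz vs Ahmed: Diaz is ranked higher on 2+3+3 = 8 ballots, Ahmed on 13. Ahmed wins 13–8.
Only Singh has no losses; Singh is the Condorcet winner.

Singh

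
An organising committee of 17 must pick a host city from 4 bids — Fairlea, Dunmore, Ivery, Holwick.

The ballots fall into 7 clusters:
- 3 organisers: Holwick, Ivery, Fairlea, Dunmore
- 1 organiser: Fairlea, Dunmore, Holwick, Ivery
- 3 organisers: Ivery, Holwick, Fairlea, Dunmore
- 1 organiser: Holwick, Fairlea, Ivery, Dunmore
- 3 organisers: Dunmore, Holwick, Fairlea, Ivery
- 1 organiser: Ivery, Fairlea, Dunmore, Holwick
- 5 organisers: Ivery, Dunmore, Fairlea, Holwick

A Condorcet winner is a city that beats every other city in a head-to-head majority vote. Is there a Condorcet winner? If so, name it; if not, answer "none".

Ivery

Head-to-head results (17 organisers):
Fairlea–Dunmore: Fairlea 9–8.
Fairlea–Ivery: Ivery 12–5.
Fairlea–Holwick: Holwick 10–7.
Dunmore–Ivery: Ivery 13–4.
Dunmore vs Holwick: Dunmore wins 10–7.
Ivery–Holwick: Ivery 9–8.
Ivery defeats every rival head-to-head and is the Condorcet winner.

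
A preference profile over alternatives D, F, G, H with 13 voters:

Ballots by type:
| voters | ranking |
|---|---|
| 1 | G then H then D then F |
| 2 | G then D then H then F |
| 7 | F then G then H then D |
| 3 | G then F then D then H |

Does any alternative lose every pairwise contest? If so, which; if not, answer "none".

D

Pairwise majorities:
D vs F: 1+2 = 3 for D, 10 for F — F by 10–3.
D vs G: D is ranked higher on 0 ballots, G on 13. G wins 13–0.
D vs H: H, 8–5.
F vs G: F, 7–6.
F vs H: F preferred on 7+3 = 10 ballots; F wins 10–3.
G vs H: G, 13–0.
Only D has no wins; D is the Condorcet loser.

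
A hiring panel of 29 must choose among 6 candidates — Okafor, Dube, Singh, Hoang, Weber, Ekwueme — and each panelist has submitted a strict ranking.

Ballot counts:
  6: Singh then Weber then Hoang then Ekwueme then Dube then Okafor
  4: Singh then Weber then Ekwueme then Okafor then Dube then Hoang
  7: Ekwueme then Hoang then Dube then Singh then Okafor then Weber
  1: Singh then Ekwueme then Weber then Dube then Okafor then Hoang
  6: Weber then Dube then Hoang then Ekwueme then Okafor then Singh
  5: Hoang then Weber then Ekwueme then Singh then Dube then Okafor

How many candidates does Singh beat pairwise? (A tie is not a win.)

3

Singh against each rival (29 committee members):
Singh vs Okafor: Singh preferred on 6+4+7+1+5 = 23 ballots; Singh wins 23–6.
Singh vs Dube: Singh wins 16–13.
Singh vs Hoang: 11 to 18, Hoang.
Singh vs Weber: 18 to 11, Singh.
Singh–Ekwueme: Ekwueme 18–11.
Singh beats Okafor, Dube, Weber; loses to Hoang, Ekwueme — 3 pairwise wins.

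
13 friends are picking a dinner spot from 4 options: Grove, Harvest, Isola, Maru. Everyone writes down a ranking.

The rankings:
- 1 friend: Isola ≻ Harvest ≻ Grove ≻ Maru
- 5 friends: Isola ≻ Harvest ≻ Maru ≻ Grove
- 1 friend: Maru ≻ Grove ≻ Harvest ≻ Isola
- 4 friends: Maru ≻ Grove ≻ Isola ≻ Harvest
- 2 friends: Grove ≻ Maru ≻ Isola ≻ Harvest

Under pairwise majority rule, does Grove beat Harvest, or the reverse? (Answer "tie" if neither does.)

Ballots ranking Grove above Harvest: 1 + 4 + 2 = 7.
Ballots ranking Harvest above Grove: 13 − 7 = 6.
Grove wins the head-to-head 7–6.

Grove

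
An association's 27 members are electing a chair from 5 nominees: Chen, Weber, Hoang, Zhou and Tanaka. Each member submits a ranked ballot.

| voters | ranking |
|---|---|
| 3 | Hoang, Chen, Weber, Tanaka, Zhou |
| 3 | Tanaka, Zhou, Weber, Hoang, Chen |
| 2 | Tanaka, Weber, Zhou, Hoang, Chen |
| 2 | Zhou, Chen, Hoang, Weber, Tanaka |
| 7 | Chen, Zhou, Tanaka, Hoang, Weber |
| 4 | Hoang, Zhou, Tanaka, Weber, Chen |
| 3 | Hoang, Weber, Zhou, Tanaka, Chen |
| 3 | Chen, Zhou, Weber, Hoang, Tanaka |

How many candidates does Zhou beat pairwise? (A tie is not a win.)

4

Zhou against each rival (27 voters):
Zhou vs Chen: Zhou preferred on 3+2+2+4+3 = 14 ballots; Zhou wins 14–13.
Zhou vs Weber: Zhou, 19–8.
Zhou vs Hoang: Zhou, 17–10.
Zhou vs Tanaka: 19 to 8, Zhou.
Zhou beats Chen, Weber, Hoang, Tanaka — 4 pairwise wins.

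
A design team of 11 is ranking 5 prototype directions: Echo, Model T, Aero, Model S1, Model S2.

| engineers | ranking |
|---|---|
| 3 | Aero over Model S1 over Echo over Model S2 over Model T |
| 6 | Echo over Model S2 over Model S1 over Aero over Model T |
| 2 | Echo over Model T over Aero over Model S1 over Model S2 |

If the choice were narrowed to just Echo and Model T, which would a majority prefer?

Echo

Ballots ranking Echo above Model T: 3 + 6 + 2 = 11.
Ballots ranking Model T above Echo: 11 − 11 = 0.
Echo wins the head-to-head 11–0.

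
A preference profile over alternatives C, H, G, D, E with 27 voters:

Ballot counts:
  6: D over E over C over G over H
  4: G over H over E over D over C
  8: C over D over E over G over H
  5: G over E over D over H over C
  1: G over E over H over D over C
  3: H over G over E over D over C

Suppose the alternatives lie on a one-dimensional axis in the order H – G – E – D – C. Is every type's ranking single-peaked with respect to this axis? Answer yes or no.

Axis positions: H=1, G=2, E=3, D=4, C=5.
Type 1 (peak D at position 4): ranking walks positions 4-3-5-2-1, expanding outward from the peak — single-peaked.
Type 2 (peak G at position 2): ranking walks positions 2-1-3-4-5, expanding outward from the peak — single-peaked.
Type 3 (peak C at position 5): ranking walks positions 5-4-3-2-1, expanding outward from the peak — single-peaked.
Type 4 (peak G at position 2): ranking walks positions 2-3-4-1-5, expanding outward from the peak — single-peaked.
Type 5 (peak G at position 2): ranking walks positions 2-3-1-4-5, expanding outward from the peak — single-peaked.
Type 6 (peak H at position 1): ranking walks positions 1-2-3-4-5, expanding outward from the peak — single-peaked.
Every ranking is single-peaked on this axis.

yes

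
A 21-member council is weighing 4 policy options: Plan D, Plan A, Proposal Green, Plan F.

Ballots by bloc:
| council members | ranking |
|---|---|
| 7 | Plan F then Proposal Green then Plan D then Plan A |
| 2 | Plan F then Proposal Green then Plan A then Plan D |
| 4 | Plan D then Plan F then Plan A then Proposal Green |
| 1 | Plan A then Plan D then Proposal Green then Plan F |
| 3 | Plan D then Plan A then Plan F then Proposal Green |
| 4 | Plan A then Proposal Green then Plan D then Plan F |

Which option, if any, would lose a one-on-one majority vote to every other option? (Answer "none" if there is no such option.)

none

Head-to-head results (21 council members):
Plan D vs Plan A: 7+4+3 = 14 for Plan D, 7 for Plan A — Plan D by 14–7.
Plan D vs Proposal Green: Plan D is ranked higher on 4+1+3 = 8 ballots, Proposal Green on 13. Proposal Green wins 13–8.
Plan D vs Plan F: Plan D is ranked higher on 4+1+3+4 = 12 ballots, Plan F on 9. Plan D wins 12–9.
Plan A vs Proposal Green: Plan A, 12–9.
Plan A vs Plan F: 1+3+4 = 8 for Plan A, 13 for Plan F — Plan F by 13–8.
Proposal Green vs Plan F: 5 to 16, Plan F.
No option is winless: Plan D beats Plan A; Plan A beats Proposal Green; Proposal Green beats Plan D; Plan F beats Plan A. There is no Condorcet loser.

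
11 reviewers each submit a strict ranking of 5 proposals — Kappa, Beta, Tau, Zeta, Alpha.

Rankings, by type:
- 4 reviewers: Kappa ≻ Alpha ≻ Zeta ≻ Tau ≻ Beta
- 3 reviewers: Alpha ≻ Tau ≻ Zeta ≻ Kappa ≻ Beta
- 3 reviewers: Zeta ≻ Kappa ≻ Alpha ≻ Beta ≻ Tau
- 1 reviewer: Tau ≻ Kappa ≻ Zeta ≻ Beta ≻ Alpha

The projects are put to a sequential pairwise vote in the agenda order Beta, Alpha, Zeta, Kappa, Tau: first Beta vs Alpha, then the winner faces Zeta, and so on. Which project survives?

Kappa

Round 1: Beta vs Alpha — 1–10, Alpha advances.
Round 2: Alpha vs Zeta — 7–4, Alpha advances.
Round 3: Alpha vs Kappa — 3–8, Kappa advances.
Round 4: Kappa vs Tau — 7–4, Kappa advances.
Kappa survives the agenda.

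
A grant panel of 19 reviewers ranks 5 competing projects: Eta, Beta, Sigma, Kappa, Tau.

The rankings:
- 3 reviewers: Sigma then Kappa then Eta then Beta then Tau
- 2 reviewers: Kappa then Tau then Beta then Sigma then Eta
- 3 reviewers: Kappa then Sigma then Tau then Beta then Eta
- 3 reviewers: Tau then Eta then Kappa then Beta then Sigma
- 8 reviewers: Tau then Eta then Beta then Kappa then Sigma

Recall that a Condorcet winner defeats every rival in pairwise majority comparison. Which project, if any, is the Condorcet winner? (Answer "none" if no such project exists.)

Tau

Pairwise majorities:
Eta vs Beta: 14 to 5, Eta.
Eta vs Sigma: Eta is ranked higher on 3+8 = 11 ballots, Sigma on 8. Eta wins 11–8.
Eta vs Kappa: 11 to 8, Eta.
Eta vs Tau: Eta preferred on 3 ballots; Tau wins 16–3.
Beta vs Sigma: Beta preferred on 2+3+8 = 13 ballots; Beta wins 13–6.
Beta vs Kappa: Beta preferred on 8 ballots; Kappa wins 11–8.
Beta vs Tau: Beta is ranked higher on 3 ballots, Tau on 16. Tau wins 16–3.
Sigma vs Kappa: Sigma preferred on 3 ballots; Kappa wins 16–3.
Sigma vs Tau: Sigma is ranked higher on 3+3 = 6 ballots, Tau on 13. Tau wins 13–6.
Kappa vs Tau: Kappa is ranked higher on 3+2+3 = 8 ballots, Tau on 11. Tau wins 11–8.
Tau wins every pairwise contest, so Tau is the Condorcet winner.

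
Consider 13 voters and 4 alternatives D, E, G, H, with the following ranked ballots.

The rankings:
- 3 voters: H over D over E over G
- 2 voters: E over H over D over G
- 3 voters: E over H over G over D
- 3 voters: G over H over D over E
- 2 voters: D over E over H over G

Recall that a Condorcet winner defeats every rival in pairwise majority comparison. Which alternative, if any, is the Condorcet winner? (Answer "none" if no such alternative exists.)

none

Head-to-head results (13 voters):
D vs E: 3+3+2 = 8 for D, 5 for E — D by 8–5.
D vs G: 3+2+2 = 7 for D, 6 for G — D by 7–6.
D vs H: D is ranked higher on 2 ballots, H on 11. H wins 11–2.
E vs G: E is ranked higher on 3+2+3+2 = 10 ballots, G on 3. E wins 10–3.
E vs H: 7 to 6, E.
G vs H: 3 for G, 10 for H — H by 10–3.
Each alternative drops at least one matchup (D loses to H; E loses to D; G loses to D; H loses to E); the cycle D beats E beats H beats D rules out a Condorcet winner.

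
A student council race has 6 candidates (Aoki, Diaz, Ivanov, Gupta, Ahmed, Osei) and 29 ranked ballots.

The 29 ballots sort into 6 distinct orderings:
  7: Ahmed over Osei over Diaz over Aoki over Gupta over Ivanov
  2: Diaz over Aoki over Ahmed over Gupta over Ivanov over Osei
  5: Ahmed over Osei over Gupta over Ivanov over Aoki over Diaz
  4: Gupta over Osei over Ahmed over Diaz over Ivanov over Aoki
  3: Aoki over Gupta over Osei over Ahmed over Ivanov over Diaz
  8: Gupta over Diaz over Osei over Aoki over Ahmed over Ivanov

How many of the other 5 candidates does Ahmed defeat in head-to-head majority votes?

3

Ahmed against each rival (29 voters):
Ahmed–Aoki: Ahmed 16–13.
Ahmed vs Diaz: Ahmed, 19–10.
Ahmed vs Ivanov: Ahmed is ranked higher on 7+2+5+4+3+8 = 29 ballots, Ivanov on 0. Ahmed wins 29–0.
Ahmed vs Gupta: Gupta wins 15–14.
Ahmed–Osei: Osei 15–14.
Ahmed beats Aoki, Diaz, Ivanov; loses to Gupta, Osei — 3 pairwise wins.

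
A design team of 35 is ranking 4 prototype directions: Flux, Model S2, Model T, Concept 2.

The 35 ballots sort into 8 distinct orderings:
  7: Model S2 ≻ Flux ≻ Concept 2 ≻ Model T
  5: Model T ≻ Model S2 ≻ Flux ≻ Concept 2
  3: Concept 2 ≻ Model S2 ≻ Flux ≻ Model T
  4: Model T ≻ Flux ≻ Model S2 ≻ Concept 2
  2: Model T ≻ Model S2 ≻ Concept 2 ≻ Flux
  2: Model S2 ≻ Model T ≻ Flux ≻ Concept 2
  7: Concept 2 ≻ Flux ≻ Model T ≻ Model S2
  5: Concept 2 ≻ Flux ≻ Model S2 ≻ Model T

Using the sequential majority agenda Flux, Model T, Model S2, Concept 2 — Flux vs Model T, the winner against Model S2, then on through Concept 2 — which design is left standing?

Model S2

Round 1: Flux vs Model T — 22–13, Flux advances.
Round 2: Flux vs Model S2 — 16–19, Model S2 advances.
Round 3: Model S2 vs Concept 2 — 20–15, Model S2 advances.
The agenda winner is Model S2.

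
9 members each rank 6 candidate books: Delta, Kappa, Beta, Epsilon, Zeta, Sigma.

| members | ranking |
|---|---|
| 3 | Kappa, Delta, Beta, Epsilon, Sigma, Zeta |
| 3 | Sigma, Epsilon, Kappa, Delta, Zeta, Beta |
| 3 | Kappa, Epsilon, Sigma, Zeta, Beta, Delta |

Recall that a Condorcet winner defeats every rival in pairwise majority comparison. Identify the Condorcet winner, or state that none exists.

Kappa

Pairwise majorities:
Delta–Kappa: Kappa 9–0.
Delta vs Beta: Delta, 6–3.
Delta vs Epsilon: Epsilon wins 6–3.
Delta vs Zeta: Delta, 6–3.
Delta vs Sigma: Delta is ranked higher on 3 ballots, Sigma on 6. Sigma wins 6–3.
Kappa vs Beta: Kappa, 9–0.
Kappa vs Epsilon: Kappa is ranked higher on 3+3 = 6 ballots, Epsilon on 3. Kappa wins 6–3.
Kappa vs Zeta: Kappa is ranked higher on 3+3+3 = 9 ballots, Zeta on 0. Kappa wins 9–0.
Kappa vs Sigma: 6 to 3, Kappa.
Beta vs Epsilon: Epsilon wins 6–3.
Beta vs Zeta: Beta preferred on 3 ballots; Zeta wins 6–3.
Beta–Sigma: Sigma 6–3.
Epsilon–Zeta: Epsilon 9–0.
Epsilon vs Sigma: Epsilon wins 6–3.
Zeta vs Sigma: Zeta preferred on 0 ballots; Sigma wins 9–0.
Only Kappa has no losses; Kappa is the Condorcet winner.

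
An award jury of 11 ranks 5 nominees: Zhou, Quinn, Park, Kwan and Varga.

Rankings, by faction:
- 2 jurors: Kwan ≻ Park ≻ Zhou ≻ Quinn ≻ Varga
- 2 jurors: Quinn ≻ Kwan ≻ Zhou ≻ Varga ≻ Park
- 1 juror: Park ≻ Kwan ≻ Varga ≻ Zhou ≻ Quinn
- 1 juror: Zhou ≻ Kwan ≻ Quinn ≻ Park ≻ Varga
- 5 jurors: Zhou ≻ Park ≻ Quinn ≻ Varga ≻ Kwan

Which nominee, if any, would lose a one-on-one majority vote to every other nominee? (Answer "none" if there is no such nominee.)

Head-to-head results (11 jurors):
Zhou vs Quinn: Zhou is ranked higher on 2+1+1+5 = 9 ballots, Quinn on 2. Zhou wins 9–2.
Zhou vs Park: Zhou, 8–3.
Zhou vs Kwan: Zhou is ranked higher on 1+5 = 6 ballots, Kwan on 5. Zhou wins 6–5.
Zhou vs Varga: 2+2+1+5 = 10 for Zhou, 1 for Varga — Zhou by 10–1.
Quinn vs Park: 2+1 = 3 for Quinn, 8 for Park — Park by 8–3.
Quinn vs Kwan: Quinn is ranked higher on 2+5 = 7 ballots, Kwan on 4. Quinn wins 7–4.
Quinn vs Varga: Quinn preferred on 2+2+1+5 = 10 ballots; Quinn wins 10–1.
Park–Kwan: Park 6–5.
Park–Varga: Park 9–2.
Kwan–Varga: Kwan 6–5.
Varga loses to every other nominee — it is the Condorcet loser.

Varga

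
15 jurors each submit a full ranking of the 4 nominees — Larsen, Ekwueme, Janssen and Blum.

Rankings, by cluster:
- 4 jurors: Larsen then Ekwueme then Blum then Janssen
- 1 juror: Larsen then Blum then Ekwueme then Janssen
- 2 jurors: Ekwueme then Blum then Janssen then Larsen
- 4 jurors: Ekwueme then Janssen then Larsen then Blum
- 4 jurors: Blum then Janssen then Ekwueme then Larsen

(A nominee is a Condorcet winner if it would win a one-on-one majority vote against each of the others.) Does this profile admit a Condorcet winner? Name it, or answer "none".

Ekwueme

Pairwise majorities:
Larsen vs Ekwueme: Ekwueme, 10–5.
Larsen vs Janssen: Janssen, 10–5.
Larsen vs Blum: Larsen preferred on 4+1+4 = 9 ballots; Larsen wins 9–6.
Ekwueme vs Janssen: Ekwueme is ranked higher on 4+1+2+4 = 11 ballots, Janssen on 4. Ekwueme wins 11–4.
Ekwueme vs Blum: Ekwueme is ranked higher on 4+2+4 = 10 ballots, Blum on 5. Ekwueme wins 10–5.
Janssen vs Blum: 4 to 11, Blum.
Only Ekwueme has no losses; Ekwueme is the Condorcet winner.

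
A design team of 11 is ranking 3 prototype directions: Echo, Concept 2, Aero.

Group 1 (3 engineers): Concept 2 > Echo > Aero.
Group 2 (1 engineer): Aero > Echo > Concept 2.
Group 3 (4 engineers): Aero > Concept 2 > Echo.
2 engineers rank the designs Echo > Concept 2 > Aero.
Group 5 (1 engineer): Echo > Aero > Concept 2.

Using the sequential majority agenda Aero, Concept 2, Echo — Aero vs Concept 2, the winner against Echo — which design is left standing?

Round 1: Aero vs Concept 2 — 6–5, Aero advances.
Round 2: Aero vs Echo — 5–6, Echo advances.
Echo survives the agenda.

Echo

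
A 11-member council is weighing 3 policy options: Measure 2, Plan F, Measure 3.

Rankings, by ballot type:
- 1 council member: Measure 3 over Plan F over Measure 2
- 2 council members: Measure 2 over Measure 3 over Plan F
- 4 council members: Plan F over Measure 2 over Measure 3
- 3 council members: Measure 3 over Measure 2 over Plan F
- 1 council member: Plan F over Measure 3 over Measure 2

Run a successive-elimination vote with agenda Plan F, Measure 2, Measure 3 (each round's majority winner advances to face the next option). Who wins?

Measure 3

Round 1: Plan F vs Measure 2 — 6–5, Plan F advances.
Round 2: Plan F vs Measure 3 — 5–6, Measure 3 advances.
Measure 3 survives the agenda.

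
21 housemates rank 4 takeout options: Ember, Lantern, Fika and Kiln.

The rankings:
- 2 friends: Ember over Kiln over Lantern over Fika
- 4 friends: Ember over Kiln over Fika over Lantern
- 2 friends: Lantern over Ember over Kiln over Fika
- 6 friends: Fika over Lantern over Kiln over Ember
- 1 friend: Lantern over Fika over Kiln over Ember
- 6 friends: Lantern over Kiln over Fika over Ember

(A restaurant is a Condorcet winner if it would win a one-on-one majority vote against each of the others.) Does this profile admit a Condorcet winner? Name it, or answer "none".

Head-to-head results (21 friends):
Ember–Lantern: Lantern 15–6.
Ember vs Fika: Ember preferred on 2+4+2 = 8 ballots; Fika wins 13–8.
Ember vs Kiln: Kiln, 13–8.
Lantern vs Fika: 2+2+1+6 = 11 for Lantern, 10 for Fika — Lantern by 11–10.
Lantern vs Kiln: Lantern, 15–6.
Fika vs Kiln: Kiln wins 14–7.
Lantern defeats every rival head-to-head and is the Condorcet winner.

Lantern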